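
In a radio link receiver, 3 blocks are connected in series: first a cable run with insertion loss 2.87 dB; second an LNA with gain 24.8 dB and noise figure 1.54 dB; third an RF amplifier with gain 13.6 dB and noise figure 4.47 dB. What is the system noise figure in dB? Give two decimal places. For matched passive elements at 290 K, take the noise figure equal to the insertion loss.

Convert to linear (a loss of L dB is a gain of −L dB): F_i = 10^(NF_i/10), G_i = 10^(G_i,dB/10)
  Stage 1: F_1 = 10^(2.87/10) = 1.936, G_1 = 10^(−2.87/10) = 0.5164
  Stage 2: F_2 = 10^(1.54/10) = 1.426, G_2 = 10^(24.8/10) = 302.0
  Stage 3: F_3 = 10^(4.47/10) = 2.799, G_3 = 10^(13.6/10) = 22.91
Friis cascade:
  F = 1.936 + (1.426 − 1)/0.5164 + (2.799 − 1)/156.0 = 2.772
NF = 10 log₁₀(2.772) = 4.43 dB

4.43 dB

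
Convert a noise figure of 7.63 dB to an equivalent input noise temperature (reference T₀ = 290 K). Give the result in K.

1390 K

F = 10^(7.63/10) = 5.79429
T_e = (F − 1)·T₀ = (5.79429 − 1) × 290 = 1390 K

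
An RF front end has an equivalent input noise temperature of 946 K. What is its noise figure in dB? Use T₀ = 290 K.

6.30 dB

F = 1 + T_e/T₀ = 1 + 946/290 = 4.26207
NF = 10 log₁₀(4.26207) = 6.30 dB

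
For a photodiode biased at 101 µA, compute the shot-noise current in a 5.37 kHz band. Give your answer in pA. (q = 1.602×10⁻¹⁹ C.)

I_n = √(2qI·B)
2qI·B = 2 × 1.602×10⁻¹⁹ × 1.01×10⁻⁴ × 5.37×10³ = 1.74×10⁻¹⁹ A²
I_n = √(1.74×10⁻¹⁹) = 4.17×10⁻¹⁰ A = 417 pA

417 pA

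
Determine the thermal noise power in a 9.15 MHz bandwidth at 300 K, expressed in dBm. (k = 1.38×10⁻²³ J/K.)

−104.2 dBm

P_n = kTB = 1.38×10⁻²³ × 300 × 9.15×10⁶ = 3.79×10⁻¹⁴ W
In dBm: 10 log₁₀(3.79×10⁻¹⁴ / 10⁻³) = −104.2 dBm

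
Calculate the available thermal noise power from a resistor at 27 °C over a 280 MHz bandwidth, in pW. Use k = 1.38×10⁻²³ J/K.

1.16 pW

T = 27 °C + 273.15 = 300.15 K
P_n = kTB = 1.38×10⁻²³ × 300.15 × 2.80×10⁸ = 1.16×10⁻¹² W = 1.16 pW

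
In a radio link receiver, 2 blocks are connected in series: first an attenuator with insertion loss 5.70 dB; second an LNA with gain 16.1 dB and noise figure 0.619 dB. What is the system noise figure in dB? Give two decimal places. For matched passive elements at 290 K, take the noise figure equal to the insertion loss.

Convert to linear (a loss of L dB is a gain of −L dB): F_i = 10^(NF_i/10), G_i = 10^(G_i,dB/10)
  Stage 1: F_1 = 10^(5.70/10) = 3.715, G_1 = 10^(−5.70/10) = 0.2692
  Stage 2: F_2 = 10^(0.619/10) = 1.153, G_2 = 10^(16.1/10) = 40.74
Friis cascade:
  F = 3.715 + (1.153 − 1)/0.2692 = 4.284
NF = 10 log₁₀(4.284) = 6.32 dB

6.32 dB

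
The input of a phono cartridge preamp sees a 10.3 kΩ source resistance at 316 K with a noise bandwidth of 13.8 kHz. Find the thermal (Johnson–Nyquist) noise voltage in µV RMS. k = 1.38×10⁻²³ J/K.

V_n = √(4kTRB)
4kTRB = 4 × 1.38×10⁻²³ × 316 × 1.03×10⁴ × 1.38×10⁴ = 2.48×10⁻¹² V²
V_n = √(2.48×10⁻¹²) = 1.57×10⁻⁶ V = 1.57 µV

1.57 µV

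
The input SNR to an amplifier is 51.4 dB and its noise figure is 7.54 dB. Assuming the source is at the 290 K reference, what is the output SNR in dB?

By definition F = SNR_in/SNR_out, so in dB: SNR_out = SNR_in − NF
SNR_out = 51.4 − 7.54 = 43.86 dB

43.86 dB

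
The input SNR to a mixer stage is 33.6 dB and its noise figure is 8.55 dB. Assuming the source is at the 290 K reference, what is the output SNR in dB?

25.05 dB

By definition F = SNR_in/SNR_out, so in dB: SNR_out = SNR_in − NF
SNR_out = 33.6 − 8.55 = 25.05 dB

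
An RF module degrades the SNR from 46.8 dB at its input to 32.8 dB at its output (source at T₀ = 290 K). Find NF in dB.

NF (dB) = SNR_in(dB) − SNR_out(dB) when the source is at T₀
NF = 46.8 − 32.8 = 14.0 dB

14.0 dB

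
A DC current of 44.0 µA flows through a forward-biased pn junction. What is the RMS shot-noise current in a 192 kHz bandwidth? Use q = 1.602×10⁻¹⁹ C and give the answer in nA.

1.65 nA

I_n = √(2qI·B)
2qI·B = 2 × 1.602×10⁻¹⁹ × 4.40×10⁻⁵ × 1.92×10⁵ = 2.71×10⁻¹⁸ A²
I_n = √(2.71×10⁻¹⁸) = 1.65×10⁻⁹ A = 1.65 nA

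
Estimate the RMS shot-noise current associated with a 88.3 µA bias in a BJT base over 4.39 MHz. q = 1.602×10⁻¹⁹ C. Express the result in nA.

11.1 nA

I_n = √(2qI·B)
2qI·B = 2 × 1.602×10⁻¹⁹ × 8.83×10⁻⁵ × 4.39×10⁶ = 1.24×10⁻¹⁶ A²
I_n = √(1.24×10⁻¹⁶) = 1.11×10⁻⁸ A = 11.1 nA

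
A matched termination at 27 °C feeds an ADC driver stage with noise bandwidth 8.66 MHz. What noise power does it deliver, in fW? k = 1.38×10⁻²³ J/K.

T = 27 °C + 273.15 = 300.15 K
P_n = kTB = 1.38×10⁻²³ × 300.15 × 8.66×10⁶ = 3.59×10⁻¹⁴ W = 35.9 fW

35.9 fW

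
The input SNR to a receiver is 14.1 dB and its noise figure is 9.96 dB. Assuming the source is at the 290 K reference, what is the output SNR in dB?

By definition F = SNR_in/SNR_out, so in dB: SNR_out = SNR_in − NF
SNR_out = 14.1 − 9.96 = 4.14 dB

4.14 dB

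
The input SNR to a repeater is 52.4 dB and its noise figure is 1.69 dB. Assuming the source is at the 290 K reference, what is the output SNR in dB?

By definition F = SNR_in/SNR_out, so in dB: SNR_out = SNR_in − NF
SNR_out = 52.4 − 1.69 = 50.71 dB

50.71 dB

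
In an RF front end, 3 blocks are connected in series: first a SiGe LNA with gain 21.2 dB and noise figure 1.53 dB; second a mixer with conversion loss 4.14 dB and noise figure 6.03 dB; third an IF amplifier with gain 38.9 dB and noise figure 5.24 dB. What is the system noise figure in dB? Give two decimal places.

Convert to linear (a loss of L dB is a gain of −L dB): F_i = 10^(NF_i/10), G_i = 10^(G_i,dB/10)
  Stage 1: F_1 = 10^(1.53/10) = 1.422, G_1 = 10^(21.2/10) = 131.8
  Stage 2: F_2 = 10^(6.03/10) = 4.009, G_2 = 10^(−4.14/10) = 0.3855
  Stage 3: F_3 = 10^(5.24/10) = 3.342, G_3 = 10^(38.9/10) = 7762
Friis cascade:
  F = 1.422 + (4.009 − 1)/131.8 + (3.342 − 1)/50.82 = 1.491
NF = 10 log₁₀(1.491) = 1.74 dB

1.74 dB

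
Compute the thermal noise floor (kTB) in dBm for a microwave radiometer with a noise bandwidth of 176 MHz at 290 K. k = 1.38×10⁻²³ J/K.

P_n = kTB = 1.38×10⁻²³ × 290 × 1.76×10⁸ = 7.04×10⁻¹³ W
In dBm: 10 log₁₀(7.04×10⁻¹³ / 10⁻³) = −91.5 dBm

−91.5 dBm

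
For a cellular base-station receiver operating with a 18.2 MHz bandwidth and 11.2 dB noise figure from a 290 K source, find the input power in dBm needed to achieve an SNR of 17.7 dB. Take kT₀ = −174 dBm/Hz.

Sensitivity = −174 + 10 log₁₀(B) + NF + SNR_min
= −174 + 72.6 + 11.2 + 17.7
= −72.5 dBm → −72.5 dBm

−72.5 dBm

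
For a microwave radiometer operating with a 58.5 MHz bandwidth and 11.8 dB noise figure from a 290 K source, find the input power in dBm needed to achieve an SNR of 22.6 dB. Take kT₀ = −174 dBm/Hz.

Sensitivity = −174 + 10 log₁₀(B) + NF + SNR_min
= −174 + 77.67 + 11.8 + 22.6
= −61.93 dBm → −61.9 dBm

−61.9 dBm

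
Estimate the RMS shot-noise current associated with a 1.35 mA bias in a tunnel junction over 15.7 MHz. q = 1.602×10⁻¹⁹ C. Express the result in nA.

I_n = √(2qI·B)
2qI·B = 2 × 1.602×10⁻¹⁹ × 1.35×10⁻³ × 1.57×10⁷ = 6.79×10⁻¹⁵ A²
I_n = √(6.79×10⁻¹⁵) = 8.24×10⁻⁸ A = 82.4 nA

82.4 nA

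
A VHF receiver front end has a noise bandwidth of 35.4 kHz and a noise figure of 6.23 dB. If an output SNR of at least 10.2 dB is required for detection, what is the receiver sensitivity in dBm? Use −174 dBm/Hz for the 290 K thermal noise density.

−112.1 dBm

Sensitivity = −174 + 10 log₁₀(B) + NF + SNR_min
= −174 + 45.49 + 6.23 + 10.2
= −112.08 dBm → −112.1 dBm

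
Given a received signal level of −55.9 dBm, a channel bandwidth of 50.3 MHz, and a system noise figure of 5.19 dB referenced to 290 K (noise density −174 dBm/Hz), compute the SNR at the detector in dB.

Noise floor: N = −174 + 10 log₁₀(B) + NF
10 log₁₀(5.03×10⁷) = 77.02 dB
N = −174 + 77.02 + 5.19 = −91.79 dBm
SNR = P_sig − N = −55.9 − (−91.79) = 35.89 dB → 35.9 dB

35.9 dB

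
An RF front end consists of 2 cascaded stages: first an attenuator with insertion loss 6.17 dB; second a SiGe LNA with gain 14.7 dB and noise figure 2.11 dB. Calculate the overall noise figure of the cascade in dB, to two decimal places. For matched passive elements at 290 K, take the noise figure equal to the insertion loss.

Convert to linear (a loss of L dB is a gain of −L dB): F_i = 10^(NF_i/10), G_i = 10^(G_i,dB/10)
  Stage 1: F_1 = 10^(6.17/10) = 4.140, G_1 = 10^(−6.17/10) = 0.2415
  Stage 2: F_2 = 10^(2.11/10) = 1.626, G_2 = 10^(14.7/10) = 29.51
Friis cascade:
  F = 4.140 + (1.626 − 1)/0.2415 = 6.730
NF = 10 log₁₀(6.730) = 8.28 dB

8.28 dB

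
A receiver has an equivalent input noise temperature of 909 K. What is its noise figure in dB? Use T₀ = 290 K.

6.16 dB

F = 1 + T_e/T₀ = 1 + 909/290 = 4.13448
NF = 10 log₁₀(4.13448) = 6.16 dB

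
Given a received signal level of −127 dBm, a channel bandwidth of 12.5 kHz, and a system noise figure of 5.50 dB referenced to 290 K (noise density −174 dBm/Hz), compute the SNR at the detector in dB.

0.5 dB

Noise floor: N = −174 + 10 log₁₀(B) + NF
10 log₁₀(1.25×10⁴) = 40.97 dB
N = −174 + 40.97 + 5.50 = −127.53 dBm
SNR = P_sig − N = −127 − (−127.53) = 0.53 dB → 0.5 dB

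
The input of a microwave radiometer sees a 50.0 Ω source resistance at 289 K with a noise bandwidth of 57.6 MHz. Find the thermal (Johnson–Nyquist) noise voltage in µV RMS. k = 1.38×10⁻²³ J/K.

V_n = √(4kTRB)
4kTRB = 4 × 1.38×10⁻²³ × 289 × 5.00×10¹ × 5.76×10⁷ = 4.59×10⁻¹¹ V²
V_n = √(4.59×10⁻¹¹) = 6.78×10⁻⁶ V = 6.78 µV

6.78 µV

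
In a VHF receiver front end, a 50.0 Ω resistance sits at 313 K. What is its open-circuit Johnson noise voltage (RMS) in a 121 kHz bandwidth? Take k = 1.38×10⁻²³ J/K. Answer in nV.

V_n = √(4kTRB)
4kTRB = 4 × 1.38×10⁻²³ × 313 × 5.00×10¹ × 1.21×10⁵ = 1.05×10⁻¹³ V²
V_n = √(1.05×10⁻¹³) = 3.23×10⁻⁷ V = 323 nV

323 nV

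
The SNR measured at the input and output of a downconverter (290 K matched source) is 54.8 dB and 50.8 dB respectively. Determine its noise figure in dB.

NF (dB) = SNR_in(dB) − SNR_out(dB) when the source is at T₀
NF = 54.8 − 50.8 = 4.0 dB

4.0 dB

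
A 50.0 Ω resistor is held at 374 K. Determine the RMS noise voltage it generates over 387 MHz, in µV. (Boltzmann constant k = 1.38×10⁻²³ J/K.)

20.0 µV

V_n = √(4kTRB)
4kTRB = 4 × 1.38×10⁻²³ × 374 × 5.00×10¹ × 3.87×10⁸ = 3.99×10⁻¹⁰ V²
V_n = √(3.99×10⁻¹⁰) = 2.00×10⁻⁵ V = 20.0 µV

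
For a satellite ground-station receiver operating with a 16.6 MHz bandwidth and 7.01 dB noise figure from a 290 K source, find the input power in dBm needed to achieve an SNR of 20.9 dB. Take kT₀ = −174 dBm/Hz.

Sensitivity = −174 + 10 log₁₀(B) + NF + SNR_min
= −174 + 72.2 + 7.01 + 20.9
= −73.89 dBm → −73.9 dBm

−73.9 dBm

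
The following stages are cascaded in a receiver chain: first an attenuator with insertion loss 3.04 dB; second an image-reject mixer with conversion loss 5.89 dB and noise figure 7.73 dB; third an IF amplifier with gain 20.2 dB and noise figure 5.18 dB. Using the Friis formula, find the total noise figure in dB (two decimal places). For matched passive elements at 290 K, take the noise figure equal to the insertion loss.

14.75 dB

Convert to linear (a loss of L dB is a gain of −L dB): F_i = 10^(NF_i/10), G_i = 10^(G_i,dB/10)
  Stage 1: F_1 = 10^(3.04/10) = 2.014, G_1 = 10^(−3.04/10) = 0.4966
  Stage 2: F_2 = 10^(7.73/10) = 5.929, G_2 = 10^(−5.89/10) = 0.2576
  Stage 3: F_3 = 10^(5.18/10) = 3.296, G_3 = 10^(20.2/10) = 104.7
Friis cascade:
  F = 2.014 + (5.929 − 1)/0.4966 + (3.296 − 1)/0.1279 = 29.89
NF = 10 log₁₀(29.89) = 14.75 dB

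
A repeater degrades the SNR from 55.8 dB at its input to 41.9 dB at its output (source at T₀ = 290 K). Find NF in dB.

13.9 dB

NF (dB) = SNR_in(dB) − SNR_out(dB) when the source is at T₀
NF = 55.8 − 41.9 = 13.9 dB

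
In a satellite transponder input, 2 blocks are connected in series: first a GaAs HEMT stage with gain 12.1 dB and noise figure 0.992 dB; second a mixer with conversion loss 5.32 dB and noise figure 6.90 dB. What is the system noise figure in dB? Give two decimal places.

1.75 dB

Convert to linear (a loss of L dB is a gain of −L dB): F_i = 10^(NF_i/10), G_i = 10^(G_i,dB/10)
  Stage 1: F_1 = 10^(0.992/10) = 1.257, G_1 = 10^(12.1/10) = 16.22
  Stage 2: F_2 = 10^(6.90/10) = 4.898, G_2 = 10^(−5.32/10) = 0.2938
Friis cascade:
  F = 1.257 + (4.898 − 1)/16.22 = 1.497
NF = 10 log₁₀(1.497) = 1.75 dB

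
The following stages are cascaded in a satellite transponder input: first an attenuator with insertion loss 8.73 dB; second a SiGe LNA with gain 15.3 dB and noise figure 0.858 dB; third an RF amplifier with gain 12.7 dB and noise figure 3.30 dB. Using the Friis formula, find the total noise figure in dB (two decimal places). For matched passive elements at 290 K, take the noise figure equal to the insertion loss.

9.71 dB

Convert to linear (a loss of L dB is a gain of −L dB): F_i = 10^(NF_i/10), G_i = 10^(G_i,dB/10)
  Stage 1: F_1 = 10^(8.73/10) = 7.464, G_1 = 10^(−8.73/10) = 0.1340
  Stage 2: F_2 = 10^(0.858/10) = 1.218, G_2 = 10^(15.3/10) = 33.88
  Stage 3: F_3 = 10^(3.30/10) = 2.138, G_3 = 10^(12.7/10) = 18.62
Friis cascade:
  F = 7.464 + (1.218 − 1)/0.1340 + (2.138 − 1)/4.539 = 9.346
NF = 10 log₁₀(9.346) = 9.71 dB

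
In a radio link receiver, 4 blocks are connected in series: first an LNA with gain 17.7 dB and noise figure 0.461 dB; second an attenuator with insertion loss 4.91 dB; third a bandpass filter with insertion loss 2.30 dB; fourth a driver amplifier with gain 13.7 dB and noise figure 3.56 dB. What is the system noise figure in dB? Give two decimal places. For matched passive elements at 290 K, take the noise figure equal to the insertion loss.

Convert to linear (a loss of L dB is a gain of −L dB): F_i = 10^(NF_i/10), G_i = 10^(G_i,dB/10)
  Stage 1: F_1 = 10^(0.461/10) = 1.112, G_1 = 10^(17.7/10) = 58.88
  Stage 2: F_2 = 10^(4.91/10) = 3.097, G_2 = 10^(−4.91/10) = 0.3228
  Stage 3: F_3 = 10^(2.30/10) = 1.698, G_3 = 10^(−2.30/10) = 0.5888
  Stage 4: F_4 = 10^(3.56/10) = 2.270, G_4 = 10^(13.7/10) = 23.44
Friis cascade:
  F = 1.112 + (3.097 − 1)/58.88 + (1.698 − 1)/19.01 + (2.270 − 1)/11.19 = 1.298
NF = 10 log₁₀(1.298) = 1.13 dB

1.13 dB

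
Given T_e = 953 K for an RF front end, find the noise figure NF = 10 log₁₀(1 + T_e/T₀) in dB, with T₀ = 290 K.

F = 1 + T_e/T₀ = 1 + 953/290 = 4.28621
NF = 10 log₁₀(4.28621) = 6.32 dB

6.32 dB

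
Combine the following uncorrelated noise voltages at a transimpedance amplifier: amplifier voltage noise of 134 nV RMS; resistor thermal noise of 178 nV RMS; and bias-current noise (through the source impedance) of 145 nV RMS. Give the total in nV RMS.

266 nV

Uncorrelated sources add in power (mean-square): V_tot = √(ΣV_i²)
V_tot = √[(1.34×10⁻⁷)² + (1.78×10⁻⁷)² + (1.45×10⁻⁷)²] = 2.66×10⁻⁷ V = 266 nV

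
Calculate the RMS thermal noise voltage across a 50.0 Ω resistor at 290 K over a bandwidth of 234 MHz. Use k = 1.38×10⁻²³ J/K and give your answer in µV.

13.7 µV

V_n = √(4kTRB)
4kTRB = 4 × 1.38×10⁻²³ × 290 × 5.00×10¹ × 2.34×10⁸ = 1.87×10⁻¹⁰ V²
V_n = √(1.87×10⁻¹⁰) = 1.37×10⁻⁵ V = 13.7 µV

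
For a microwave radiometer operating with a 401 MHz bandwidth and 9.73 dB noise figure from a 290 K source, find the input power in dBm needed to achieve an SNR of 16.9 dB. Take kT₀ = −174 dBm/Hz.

−61.3 dBm

Sensitivity = −174 + 10 log₁₀(B) + NF + SNR_min
= −174 + 86.03 + 9.73 + 16.9
= −61.34 dBm → −61.3 dBm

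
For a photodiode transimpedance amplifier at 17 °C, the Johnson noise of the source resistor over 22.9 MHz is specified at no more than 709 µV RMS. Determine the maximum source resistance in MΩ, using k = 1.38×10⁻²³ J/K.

T = 17 °C + 273.15 = 290.15 K
Johnson–Nyquist: V_n = √(4kTRB) ⇒ R = V_n² / (4kTB)
4kTB = 4 × 1.38×10⁻²³ × 290.15 × 2.29×10⁷ = 3.67×10⁻¹³
R = (7.09×10⁻⁴)² / 3.67×10⁻¹³ = 1.37×10⁶ Ω = 1.37 MΩ

1.37 MΩ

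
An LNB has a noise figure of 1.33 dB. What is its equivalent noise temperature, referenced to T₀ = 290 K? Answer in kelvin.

F = 10^(1.33/10) = 1.35831
T_e = (F − 1)·T₀ = (1.35831 − 1) × 290 = 104 K

104 K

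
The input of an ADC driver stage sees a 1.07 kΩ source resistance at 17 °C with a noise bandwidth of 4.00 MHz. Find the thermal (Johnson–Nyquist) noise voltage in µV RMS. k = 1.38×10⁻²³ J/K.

8.28 µV

T = 17 °C + 273.15 = 290.15 K
V_n = √(4kTRB)
4kTRB = 4 × 1.38×10⁻²³ × 290.15 × 1.07×10³ × 4.00×10⁶ = 6.85×10⁻¹¹ V²
V_n = √(6.85×10⁻¹¹) = 8.28×10⁻⁶ V = 8.28 µV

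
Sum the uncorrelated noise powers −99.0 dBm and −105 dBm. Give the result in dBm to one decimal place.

Convert to linear, add, convert back:
P₁ = 1.26×10⁻¹³ W, P₂ = 3.16×10⁻¹⁴ W
P_tot = 1.58×10⁻¹³ W → 10 log₁₀(P_tot / 10⁻³) = −98.0 dBm

−98.0 dBm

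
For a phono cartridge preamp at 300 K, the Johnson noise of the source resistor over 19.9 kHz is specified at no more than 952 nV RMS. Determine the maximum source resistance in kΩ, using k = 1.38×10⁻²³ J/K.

2.75 kΩ

Johnson–Nyquist: V_n = √(4kTRB) ⇒ R = V_n² / (4kTB)
4kTB = 4 × 1.38×10⁻²³ × 300 × 1.99×10⁴ = 3.30×10⁻¹⁶
R = (9.52×10⁻⁷)² / 3.30×10⁻¹⁶ = 2.75×10³ Ω = 2.75 kΩ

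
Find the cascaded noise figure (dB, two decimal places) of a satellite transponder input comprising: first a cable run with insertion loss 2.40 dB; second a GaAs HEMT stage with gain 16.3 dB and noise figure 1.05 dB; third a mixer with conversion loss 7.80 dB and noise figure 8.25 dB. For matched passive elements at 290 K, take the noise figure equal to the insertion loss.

Convert to linear (a loss of L dB is a gain of −L dB): F_i = 10^(NF_i/10), G_i = 10^(G_i,dB/10)
  Stage 1: F_1 = 10^(2.40/10) = 1.738, G_1 = 10^(−2.40/10) = 0.5754
  Stage 2: F_2 = 10^(1.05/10) = 1.274, G_2 = 10^(16.3/10) = 42.66
  Stage 3: F_3 = 10^(8.25/10) = 6.683, G_3 = 10^(−7.80/10) = 0.1660
Friis cascade:
  F = 1.738 + (1.274 − 1)/0.5754 + (6.683 − 1)/24.55 = 2.445
NF = 10 log₁₀(2.445) = 3.88 dB

3.88 dB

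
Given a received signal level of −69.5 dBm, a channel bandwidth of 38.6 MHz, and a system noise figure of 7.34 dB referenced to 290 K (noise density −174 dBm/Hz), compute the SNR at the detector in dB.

Noise floor: N = −174 + 10 log₁₀(B) + NF
10 log₁₀(3.86×10⁷) = 75.87 dB
N = −174 + 75.87 + 7.34 = −90.79 dBm
SNR = P_sig − N = −69.5 − (−90.79) = 21.29 dB → 21.3 dB

21.3 dB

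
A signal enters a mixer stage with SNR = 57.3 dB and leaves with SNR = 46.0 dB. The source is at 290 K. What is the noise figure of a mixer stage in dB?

NF (dB) = SNR_in(dB) − SNR_out(dB) when the source is at T₀
NF = 57.3 − 46.0 = 11.3 dB

11.3 dB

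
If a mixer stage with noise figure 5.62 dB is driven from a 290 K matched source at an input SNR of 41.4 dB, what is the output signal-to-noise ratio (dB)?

By definition F = SNR_in/SNR_out, so in dB: SNR_out = SNR_in − NF
SNR_out = 41.4 − 5.62 = 35.78 dB

35.78 dB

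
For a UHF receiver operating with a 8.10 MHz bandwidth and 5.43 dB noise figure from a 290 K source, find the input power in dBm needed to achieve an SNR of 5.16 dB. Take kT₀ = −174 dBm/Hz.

Sensitivity = −174 + 10 log₁₀(B) + NF + SNR_min
= −174 + 69.08 + 5.43 + 5.16
= −94.33 dBm → −94.3 dBm

−94.3 dBm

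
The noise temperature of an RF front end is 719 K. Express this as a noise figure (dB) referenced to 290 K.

F = 1 + T_e/T₀ = 1 + 719/290 = 3.47931
NF = 10 log₁₀(3.47931) = 5.41 dB

5.41 dB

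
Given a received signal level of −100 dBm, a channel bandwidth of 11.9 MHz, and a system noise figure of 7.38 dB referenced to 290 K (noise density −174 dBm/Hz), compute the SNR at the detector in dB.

Noise floor: N = −174 + 10 log₁₀(B) + NF
10 log₁₀(1.19×10⁷) = 70.76 dB
N = −174 + 70.76 + 7.38 = −95.86 dBm
SNR = P_sig − N = −100 − (−95.86) = −4.14 dB → −4.1 dB

−4.1 dB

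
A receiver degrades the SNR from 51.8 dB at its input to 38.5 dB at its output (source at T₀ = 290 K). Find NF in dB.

NF (dB) = SNR_in(dB) − SNR_out(dB) when the source is at T₀
NF = 51.8 − 38.5 = 13.3 dB

13.3 dB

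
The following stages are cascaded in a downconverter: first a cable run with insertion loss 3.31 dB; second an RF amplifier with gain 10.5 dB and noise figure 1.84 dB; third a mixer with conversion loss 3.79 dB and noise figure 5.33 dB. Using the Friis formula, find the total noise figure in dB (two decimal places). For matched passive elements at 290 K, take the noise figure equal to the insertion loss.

5.72 dB

Convert to linear (a loss of L dB is a gain of −L dB): F_i = 10^(NF_i/10), G_i = 10^(G_i,dB/10)
  Stage 1: F_1 = 10^(3.31/10) = 2.143, G_1 = 10^(−3.31/10) = 0.4667
  Stage 2: F_2 = 10^(1.84/10) = 1.528, G_2 = 10^(10.5/10) = 11.22
  Stage 3: F_3 = 10^(5.33/10) = 3.412, G_3 = 10^(−3.79/10) = 0.4178
Friis cascade:
  F = 2.143 + (1.528 − 1)/0.4667 + (3.412 − 1)/5.236 = 3.734
NF = 10 log₁₀(3.734) = 5.72 dB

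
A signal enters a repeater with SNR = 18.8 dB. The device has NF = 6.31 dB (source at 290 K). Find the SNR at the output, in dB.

By definition F = SNR_in/SNR_out, so in dB: SNR_out = SNR_in − NF
SNR_out = 18.8 − 6.31 = 12.49 dB

12.49 dB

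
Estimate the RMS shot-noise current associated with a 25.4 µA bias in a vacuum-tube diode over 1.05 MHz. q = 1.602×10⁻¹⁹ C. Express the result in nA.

I_n = √(2qI·B)
2qI·B = 2 × 1.602×10⁻¹⁹ × 2.54×10⁻⁵ × 1.05×10⁶ = 8.55×10⁻¹⁸ A²
I_n = √(8.55×10⁻¹⁸) = 2.92×10⁻⁹ A = 2.92 nA

2.92 nA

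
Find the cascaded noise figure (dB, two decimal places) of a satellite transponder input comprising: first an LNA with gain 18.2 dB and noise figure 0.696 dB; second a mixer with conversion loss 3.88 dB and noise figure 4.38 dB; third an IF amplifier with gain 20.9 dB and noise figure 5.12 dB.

1.08 dB

Convert to linear (a loss of L dB is a gain of −L dB): F_i = 10^(NF_i/10), G_i = 10^(G_i,dB/10)
  Stage 1: F_1 = 10^(0.696/10) = 1.174, G_1 = 10^(18.2/10) = 66.07
  Stage 2: F_2 = 10^(4.38/10) = 2.742, G_2 = 10^(−3.88/10) = 0.4093
  Stage 3: F_3 = 10^(5.12/10) = 3.251, G_3 = 10^(20.9/10) = 123.0
Friis cascade:
  F = 1.174 + (2.742 − 1)/66.07 + (3.251 − 1)/27.04 = 1.283
NF = 10 log₁₀(1.283) = 1.08 dB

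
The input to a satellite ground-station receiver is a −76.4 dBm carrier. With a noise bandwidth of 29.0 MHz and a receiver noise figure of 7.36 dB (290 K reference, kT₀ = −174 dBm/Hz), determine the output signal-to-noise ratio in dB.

Noise floor: N = −174 + 10 log₁₀(B) + NF
10 log₁₀(2.90×10⁷) = 74.62 dB
N = −174 + 74.62 + 7.36 = −92.02 dBm
SNR = P_sig − N = −76.4 − (−92.02) = 15.62 dB → 15.6 dB

15.6 dB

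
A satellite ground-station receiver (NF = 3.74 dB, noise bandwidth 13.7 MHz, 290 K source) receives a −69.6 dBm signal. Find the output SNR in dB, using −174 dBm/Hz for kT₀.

Noise floor: N = −174 + 10 log₁₀(B) + NF
10 log₁₀(1.37×10⁷) = 71.37 dB
N = −174 + 71.37 + 3.74 = −98.89 dBm
SNR = P_sig − N = −69.6 − (−98.89) = 29.29 dB → 29.3 dB

29.3 dB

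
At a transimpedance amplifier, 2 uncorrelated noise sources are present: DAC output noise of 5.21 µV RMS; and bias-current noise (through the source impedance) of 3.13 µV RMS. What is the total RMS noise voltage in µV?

6.08 µV

Uncorrelated sources add in power (mean-square): V_tot = √(ΣV_i²)
V_tot = √[(5.21×10⁻⁶)² + (3.13×10⁻⁶)²] = 6.08×10⁻⁶ V = 6.08 µV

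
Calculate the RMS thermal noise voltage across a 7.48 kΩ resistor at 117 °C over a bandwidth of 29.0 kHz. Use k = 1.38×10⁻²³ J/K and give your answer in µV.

T = 117 °C + 273.15 = 390.15 K
V_n = √(4kTRB)
4kTRB = 4 × 1.38×10⁻²³ × 390.15 × 7.48×10³ × 2.90×10⁴ = 4.67×10⁻¹² V²
V_n = √(4.67×10⁻¹²) = 2.16×10⁻⁶ V = 2.16 µV

2.16 µV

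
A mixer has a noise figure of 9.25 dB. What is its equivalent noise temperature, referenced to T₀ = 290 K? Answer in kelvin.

2150 K

F = 10^(9.25/10) = 8.41395
T_e = (F − 1)·T₀ = (8.41395 − 1) × 290 = 2150 K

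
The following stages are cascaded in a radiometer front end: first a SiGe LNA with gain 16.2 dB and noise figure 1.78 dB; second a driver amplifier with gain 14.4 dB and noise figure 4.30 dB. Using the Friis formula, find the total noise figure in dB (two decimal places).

Convert to linear (a loss of L dB is a gain of −L dB): F_i = 10^(NF_i/10), G_i = 10^(G_i,dB/10)
  Stage 1: F_1 = 10^(1.78/10) = 1.507, G_1 = 10^(16.2/10) = 41.69
  Stage 2: F_2 = 10^(4.30/10) = 2.692, G_2 = 10^(14.4/10) = 27.54
Friis cascade:
  F = 1.507 + (2.692 − 1)/41.69 = 1.547
NF = 10 log₁₀(1.547) = 1.90 dB

1.90 dB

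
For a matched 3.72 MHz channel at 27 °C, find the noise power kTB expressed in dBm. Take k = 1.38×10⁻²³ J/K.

−108.1 dBm

T = 27 °C + 273.15 = 300.15 K
P_n = kTB = 1.38×10⁻²³ × 300.15 × 3.72×10⁶ = 1.54×10⁻¹⁴ W
In dBm: 10 log₁₀(1.54×10⁻¹⁴ / 10⁻³) = −108.1 dBm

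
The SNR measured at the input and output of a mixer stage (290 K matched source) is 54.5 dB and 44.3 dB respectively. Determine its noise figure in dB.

NF (dB) = SNR_in(dB) − SNR_out(dB) when the source is at T₀
NF = 54.5 − 44.3 = 10.2 dB

10.2 dB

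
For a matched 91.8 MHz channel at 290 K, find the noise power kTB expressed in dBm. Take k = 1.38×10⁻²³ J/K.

P_n = kTB = 1.38×10⁻²³ × 290 × 9.18×10⁷ = 3.67×10⁻¹³ W
In dBm: 10 log₁₀(3.67×10⁻¹³ / 10⁻³) = −94.3 dBm

−94.3 dBm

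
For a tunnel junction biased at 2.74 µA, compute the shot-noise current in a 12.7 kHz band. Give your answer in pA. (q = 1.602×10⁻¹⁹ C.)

I_n = √(2qI·B)
2qI·B = 2 × 1.602×10⁻¹⁹ × 2.74×10⁻⁶ × 1.27×10⁴ = 1.11×10⁻²⁰ A²
I_n = √(1.11×10⁻²⁰) = 1.06×10⁻¹⁰ A = 106 pA

106 pA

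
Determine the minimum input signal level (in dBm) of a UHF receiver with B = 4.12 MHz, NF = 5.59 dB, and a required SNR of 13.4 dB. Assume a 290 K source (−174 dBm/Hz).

−88.9 dBm

Sensitivity = −174 + 10 log₁₀(B) + NF + SNR_min
= −174 + 66.15 + 5.59 + 13.4
= −88.86 dBm → −88.9 dBm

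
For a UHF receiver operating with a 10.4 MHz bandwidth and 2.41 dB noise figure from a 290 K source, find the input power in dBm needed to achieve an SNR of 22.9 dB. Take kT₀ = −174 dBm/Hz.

Sensitivity = −174 + 10 log₁₀(B) + NF + SNR_min
= −174 + 70.17 + 2.41 + 22.9
= −78.52 dBm → −78.5 dBm

−78.5 dBm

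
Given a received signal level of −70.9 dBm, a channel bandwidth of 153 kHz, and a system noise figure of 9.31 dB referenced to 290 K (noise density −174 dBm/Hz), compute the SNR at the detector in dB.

Noise floor: N = −174 + 10 log₁₀(B) + NF
10 log₁₀(1.53×10⁵) = 51.85 dB
N = −174 + 51.85 + 9.31 = −112.84 dBm
SNR = P_sig − N = −70.9 − (−112.84) = 41.94 dB → 41.9 dB

41.9 dB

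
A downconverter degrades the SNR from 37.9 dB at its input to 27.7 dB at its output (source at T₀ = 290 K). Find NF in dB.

NF (dB) = SNR_in(dB) − SNR_out(dB) when the source is at T₀
NF = 37.9 − 27.7 = 10.2 dB

10.2 dB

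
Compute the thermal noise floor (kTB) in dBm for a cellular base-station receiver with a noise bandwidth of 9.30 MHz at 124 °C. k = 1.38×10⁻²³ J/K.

−102.9 dBm

T = 124 °C + 273.15 = 397.15 K
P_n = kTB = 1.38×10⁻²³ × 397.15 × 9.30×10⁶ = 5.10×10⁻¹⁴ W
In dBm: 10 log₁₀(5.10×10⁻¹⁴ / 10⁻³) = −102.9 dBm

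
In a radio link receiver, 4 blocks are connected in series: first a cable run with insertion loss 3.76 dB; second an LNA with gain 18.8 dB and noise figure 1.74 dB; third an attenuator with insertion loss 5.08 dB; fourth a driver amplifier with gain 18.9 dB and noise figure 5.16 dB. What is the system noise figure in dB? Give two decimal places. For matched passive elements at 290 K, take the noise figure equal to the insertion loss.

Convert to linear (a loss of L dB is a gain of −L dB): F_i = 10^(NF_i/10), G_i = 10^(G_i,dB/10)
  Stage 1: F_1 = 10^(3.76/10) = 2.377, G_1 = 10^(−3.76/10) = 0.4207
  Stage 2: F_2 = 10^(1.74/10) = 1.493, G_2 = 10^(18.8/10) = 75.86
  Stage 3: F_3 = 10^(5.08/10) = 3.221, G_3 = 10^(−5.08/10) = 0.3105
  Stage 4: F_4 = 10^(5.16/10) = 3.281, G_4 = 10^(18.9/10) = 77.62
Friis cascade:
  F = 2.377 + (1.493 − 1)/0.4207 + (3.221 − 1)/31.92 + (3.281 − 1)/9.908 = 3.848
NF = 10 log₁₀(3.848) = 5.85 dB

5.85 dB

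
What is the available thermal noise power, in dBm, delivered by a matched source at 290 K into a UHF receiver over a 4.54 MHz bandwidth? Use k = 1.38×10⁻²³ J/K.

P_n = kTB = 1.38×10⁻²³ × 290 × 4.54×10⁶ = 1.82×10⁻¹⁴ W
In dBm: 10 log₁₀(1.82×10⁻¹⁴ / 10⁻³) = −107.4 dBm

−107.4 dBm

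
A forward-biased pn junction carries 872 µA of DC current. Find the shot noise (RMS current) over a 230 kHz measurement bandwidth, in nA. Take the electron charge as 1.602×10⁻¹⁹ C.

8.02 nA

I_n = √(2qI·B)
2qI·B = 2 × 1.602×10⁻¹⁹ × 8.72×10⁻⁴ × 2.30×10⁵ = 6.43×10⁻¹⁷ A²
I_n = √(6.43×10⁻¹⁷) = 8.02×10⁻⁹ A = 8.02 nA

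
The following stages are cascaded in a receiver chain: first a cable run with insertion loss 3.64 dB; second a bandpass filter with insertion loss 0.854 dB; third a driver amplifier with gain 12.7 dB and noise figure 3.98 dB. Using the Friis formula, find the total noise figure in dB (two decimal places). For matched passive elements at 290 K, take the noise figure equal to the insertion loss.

8.47 dB

Convert to linear (a loss of L dB is a gain of −L dB): F_i = 10^(NF_i/10), G_i = 10^(G_i,dB/10)
  Stage 1: F_1 = 10^(3.64/10) = 2.312, G_1 = 10^(−3.64/10) = 0.4325
  Stage 2: F_2 = 10^(0.854/10) = 1.217, G_2 = 10^(−0.854/10) = 0.8215
  Stage 3: F_3 = 10^(3.98/10) = 2.500, G_3 = 10^(12.7/10) = 18.62
Friis cascade:
  F = 2.312 + (1.217 − 1)/0.4325 + (2.500 − 1)/0.3553 = 7.037
NF = 10 log₁₀(7.037) = 8.47 dB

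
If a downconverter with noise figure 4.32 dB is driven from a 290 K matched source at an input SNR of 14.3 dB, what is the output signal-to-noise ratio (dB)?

By definition F = SNR_in/SNR_out, so in dB: SNR_out = SNR_in − NF
SNR_out = 14.3 − 4.32 = 9.98 dB

9.98 dB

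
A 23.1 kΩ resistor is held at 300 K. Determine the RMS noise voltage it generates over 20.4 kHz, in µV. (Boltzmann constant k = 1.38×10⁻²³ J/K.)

2.79 µV

V_n = √(4kTRB)
4kTRB = 4 × 1.38×10⁻²³ × 300 × 2.31×10⁴ × 2.04×10⁴ = 7.80×10⁻¹² V²
V_n = √(7.80×10⁻¹²) = 2.79×10⁻⁶ V = 2.79 µV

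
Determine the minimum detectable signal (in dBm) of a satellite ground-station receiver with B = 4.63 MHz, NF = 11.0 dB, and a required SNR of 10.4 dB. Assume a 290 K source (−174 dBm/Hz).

Sensitivity = −174 + 10 log₁₀(B) + NF + SNR_min
= −174 + 66.66 + 11.0 + 10.4
= −85.94 dBm → −85.9 dBm

−85.9 dBm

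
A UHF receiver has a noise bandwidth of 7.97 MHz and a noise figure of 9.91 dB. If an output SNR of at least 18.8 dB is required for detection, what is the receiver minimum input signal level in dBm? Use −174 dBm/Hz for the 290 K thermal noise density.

−76.3 dBm

Sensitivity = −174 + 10 log₁₀(B) + NF + SNR_min
= −174 + 69.01 + 9.91 + 18.8
= −76.28 dBm → −76.3 dBm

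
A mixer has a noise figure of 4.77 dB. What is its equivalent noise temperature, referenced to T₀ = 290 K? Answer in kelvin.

580 K

F = 10^(4.77/10) = 2.99916
T_e = (F − 1)·T₀ = (2.99916 − 1) × 290 = 580 K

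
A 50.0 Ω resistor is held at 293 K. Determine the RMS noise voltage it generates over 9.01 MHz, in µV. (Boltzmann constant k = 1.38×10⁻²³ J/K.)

2.70 µV

V_n = √(4kTRB)
4kTRB = 4 × 1.38×10⁻²³ × 293 × 5.00×10¹ × 9.01×10⁶ = 7.29×10⁻¹² V²
V_n = √(7.29×10⁻¹²) = 2.70×10⁻⁶ V = 2.70 µV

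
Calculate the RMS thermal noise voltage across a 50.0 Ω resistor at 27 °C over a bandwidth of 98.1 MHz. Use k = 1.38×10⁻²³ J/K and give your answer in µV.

T = 27 °C + 273.15 = 300.15 K
V_n = √(4kTRB)
4kTRB = 4 × 1.38×10⁻²³ × 300.15 × 5.00×10¹ × 9.81×10⁷ = 8.13×10⁻¹¹ V²
V_n = √(8.13×10⁻¹¹) = 9.01×10⁻⁶ V = 9.01 µV

9.01 µV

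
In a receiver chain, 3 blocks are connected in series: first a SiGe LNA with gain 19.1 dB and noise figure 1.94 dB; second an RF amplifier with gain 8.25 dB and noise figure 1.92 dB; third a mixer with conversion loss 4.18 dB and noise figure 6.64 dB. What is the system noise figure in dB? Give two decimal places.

Convert to linear (a loss of L dB is a gain of −L dB): F_i = 10^(NF_i/10), G_i = 10^(G_i,dB/10)
  Stage 1: F_1 = 10^(1.94/10) = 1.563, G_1 = 10^(19.1/10) = 81.28
  Stage 2: F_2 = 10^(1.92/10) = 1.556, G_2 = 10^(8.25/10) = 6.683
  Stage 3: F_3 = 10^(6.64/10) = 4.613, G_3 = 10^(−4.18/10) = 0.3819
Friis cascade:
  F = 1.563 + (1.556 − 1)/81.28 + (4.613 − 1)/543.3 = 1.577
NF = 10 log₁₀(1.577) = 1.98 dB

1.98 dB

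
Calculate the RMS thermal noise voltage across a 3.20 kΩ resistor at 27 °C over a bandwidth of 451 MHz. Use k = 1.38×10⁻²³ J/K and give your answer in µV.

155 µV

T = 27 °C + 273.15 = 300.15 K
V_n = √(4kTRB)
4kTRB = 4 × 1.38×10⁻²³ × 300.15 × 3.20×10³ × 4.51×10⁸ = 2.39×10⁻⁸ V²
V_n = √(2.39×10⁻⁸) = 1.55×10⁻⁴ V = 155 µV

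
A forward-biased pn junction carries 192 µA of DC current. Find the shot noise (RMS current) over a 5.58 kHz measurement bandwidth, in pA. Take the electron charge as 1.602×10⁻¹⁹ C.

I_n = √(2qI·B)
2qI·B = 2 × 1.602×10⁻¹⁹ × 1.92×10⁻⁴ × 5.58×10³ = 3.43×10⁻¹⁹ A²
I_n = √(3.43×10⁻¹⁹) = 5.86×10⁻¹⁰ A = 586 pA

586 pA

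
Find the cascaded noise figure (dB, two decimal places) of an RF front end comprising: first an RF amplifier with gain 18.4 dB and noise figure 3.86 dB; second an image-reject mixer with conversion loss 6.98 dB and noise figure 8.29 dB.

4.01 dB

Convert to linear (a loss of L dB is a gain of −L dB): F_i = 10^(NF_i/10), G_i = 10^(G_i,dB/10)
  Stage 1: F_1 = 10^(3.86/10) = 2.432, G_1 = 10^(18.4/10) = 69.18
  Stage 2: F_2 = 10^(8.29/10) = 6.745, G_2 = 10^(−6.98/10) = 0.2004
Friis cascade:
  F = 2.432 + (6.745 − 1)/69.18 = 2.515
NF = 10 log₁₀(2.515) = 4.01 dB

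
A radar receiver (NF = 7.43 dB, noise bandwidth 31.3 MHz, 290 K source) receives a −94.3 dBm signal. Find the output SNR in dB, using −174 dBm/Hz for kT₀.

−2.7 dB

Noise floor: N = −174 + 10 log₁₀(B) + NF
10 log₁₀(3.13×10⁷) = 74.96 dB
N = −174 + 74.96 + 7.43 = −91.61 dBm
SNR = P_sig − N = −94.3 − (−91.61) = −2.69 dB → −2.7 dB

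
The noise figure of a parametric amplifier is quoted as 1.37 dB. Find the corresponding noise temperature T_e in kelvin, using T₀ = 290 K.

108 K

F = 10^(1.37/10) = 1.37088
T_e = (F − 1)·T₀ = (1.37088 − 1) × 290 = 108 K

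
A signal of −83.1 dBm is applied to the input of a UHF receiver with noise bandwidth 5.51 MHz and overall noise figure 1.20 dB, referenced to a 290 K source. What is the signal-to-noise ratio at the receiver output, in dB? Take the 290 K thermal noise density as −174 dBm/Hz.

22.3 dB

Noise floor: N = −174 + 10 log₁₀(B) + NF
10 log₁₀(5.51×10⁶) = 67.41 dB
N = −174 + 67.41 + 1.20 = −105.39 dBm
SNR = P_sig − N = −83.1 − (−105.39) = 22.29 dB → 22.3 dB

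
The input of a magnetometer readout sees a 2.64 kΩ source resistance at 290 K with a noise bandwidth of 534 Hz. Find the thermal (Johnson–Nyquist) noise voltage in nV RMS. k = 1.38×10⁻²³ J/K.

V_n = √(4kTRB)
4kTRB = 4 × 1.38×10⁻²³ × 290 × 2.64×10³ × 5.34×10² = 2.26×10⁻¹⁴ V²
V_n = √(2.26×10⁻¹⁴) = 1.50×10⁻⁷ V = 150 nV

150 nV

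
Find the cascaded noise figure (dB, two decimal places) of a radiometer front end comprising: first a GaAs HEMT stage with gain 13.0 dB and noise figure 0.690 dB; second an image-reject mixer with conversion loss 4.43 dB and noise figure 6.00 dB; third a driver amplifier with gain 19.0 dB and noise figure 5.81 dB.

2.34 dB

Convert to linear (a loss of L dB is a gain of −L dB): F_i = 10^(NF_i/10), G_i = 10^(G_i,dB/10)
  Stage 1: F_1 = 10^(0.690/10) = 1.172, G_1 = 10^(13.0/10) = 19.95
  Stage 2: F_2 = 10^(6.00/10) = 3.981, G_2 = 10^(−4.43/10) = 0.3606
  Stage 3: F_3 = 10^(5.81/10) = 3.811, G_3 = 10^(19.0/10) = 79.43
Friis cascade:
  F = 1.172 + (3.981 − 1)/19.95 + (3.811 − 1)/7.194 = 1.712
NF = 10 log₁₀(1.712) = 2.34 dB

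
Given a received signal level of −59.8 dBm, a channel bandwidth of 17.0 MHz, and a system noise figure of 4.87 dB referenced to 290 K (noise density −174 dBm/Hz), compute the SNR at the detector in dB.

Noise floor: N = −174 + 10 log₁₀(B) + NF
10 log₁₀(1.70×10⁷) = 72.3 dB
N = −174 + 72.3 + 4.87 = −96.83 dBm
SNR = P_sig − N = −59.8 − (−96.83) = 37.03 dB → 37.0 dB

37.0 dB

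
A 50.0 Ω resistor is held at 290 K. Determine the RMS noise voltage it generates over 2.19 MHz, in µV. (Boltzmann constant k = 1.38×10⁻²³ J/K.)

1.32 µV

V_n = √(4kTRB)
4kTRB = 4 × 1.38×10⁻²³ × 290 × 5.00×10¹ × 2.19×10⁶ = 1.75×10⁻¹² V²
V_n = √(1.75×10⁻¹²) = 1.32×10⁻⁶ V = 1.32 µV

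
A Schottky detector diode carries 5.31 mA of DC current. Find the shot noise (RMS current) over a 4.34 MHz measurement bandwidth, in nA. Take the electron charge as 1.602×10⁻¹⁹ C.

I_n = √(2qI·B)
2qI·B = 2 × 1.602×10⁻¹⁹ × 5.31×10⁻³ × 4.34×10⁶ = 7.38×10⁻¹⁵ A²
I_n = √(7.38×10⁻¹⁵) = 8.59×10⁻⁸ A = 85.9 nA

85.9 nA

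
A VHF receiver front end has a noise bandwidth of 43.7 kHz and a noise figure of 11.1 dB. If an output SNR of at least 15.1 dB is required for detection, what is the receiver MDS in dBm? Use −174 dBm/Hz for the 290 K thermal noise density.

−101.4 dBm

Sensitivity = −174 + 10 log₁₀(B) + NF + SNR_min
= −174 + 46.4 + 11.1 + 15.1
= −101.4 dBm → −101.4 dBm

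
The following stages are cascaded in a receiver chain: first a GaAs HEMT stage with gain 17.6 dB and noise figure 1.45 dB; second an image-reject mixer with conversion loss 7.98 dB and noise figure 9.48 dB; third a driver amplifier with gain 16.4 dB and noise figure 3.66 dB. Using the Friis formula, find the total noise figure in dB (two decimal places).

Convert to linear (a loss of L dB is a gain of −L dB): F_i = 10^(NF_i/10), G_i = 10^(G_i,dB/10)
  Stage 1: F_1 = 10^(1.45/10) = 1.396, G_1 = 10^(17.6/10) = 57.54
  Stage 2: F_2 = 10^(9.48/10) = 8.872, G_2 = 10^(−7.98/10) = 0.1592
  Stage 3: F_3 = 10^(3.66/10) = 2.323, G_3 = 10^(16.4/10) = 43.65
Friis cascade:
  F = 1.396 + (8.872 − 1)/57.54 + (2.323 − 1)/9.162 = 1.678
NF = 10 log₁₀(1.678) = 2.25 dB

2.25 dB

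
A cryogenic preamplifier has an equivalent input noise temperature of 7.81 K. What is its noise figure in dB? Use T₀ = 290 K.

F = 1 + T_e/T₀ = 1 + 7.81/290 = 1.02693
NF = 10 log₁₀(1.02693) = 0.115 dB

0.115 dB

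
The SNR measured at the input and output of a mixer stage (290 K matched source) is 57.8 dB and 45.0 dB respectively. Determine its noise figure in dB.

NF (dB) = SNR_in(dB) − SNR_out(dB) when the source is at T₀
NF = 57.8 − 45.0 = 12.8 dB

12.8 dB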